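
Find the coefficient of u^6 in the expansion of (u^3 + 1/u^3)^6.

General term: C(6,j)·(u^3)^j·(1/u^3)^(6-j), with u-exponent 3j − 3(6−j) = 6j − 18.
Set 6j − 18 = 6: j = 4.
C(6,4) = 15; 1^4 = 1; 1^2 = 1.
Coefficient = 15 · 1 · 1 = 15.

15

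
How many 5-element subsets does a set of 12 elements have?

792

C(12,5) = (12·11·10·9·8) / 5! = 95040 / 120 = 792.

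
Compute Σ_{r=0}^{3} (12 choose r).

1 + 12 + 66 + 220 = 299.

299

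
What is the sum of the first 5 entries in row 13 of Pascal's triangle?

1 + 13 + 78 + 286 + 715 = 1093.

1093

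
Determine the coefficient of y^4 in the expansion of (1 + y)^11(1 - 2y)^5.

80

Coefficient of y^4 = Σ_{j} C(11,j)·1^j·C(5,4-j)·(-2)^(4-j) for j from 0 to 4.
= 80 + (-880) + 2200 + (-1650) + 330 = 80.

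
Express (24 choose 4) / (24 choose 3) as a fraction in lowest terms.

C(n,k+1)/C(n,k) = (n−k)/(k+1) = (24−3)/(3+1) = 21/4.

21/4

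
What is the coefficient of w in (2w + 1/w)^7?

560

General term: C(7,j)·(2w)^j·(1/w)^(7-j), with w-exponent 1j − 1(7−j) = 2j − 7.
Set 2j − 7 = 1: j = 4.
C(7,4) = 35; 2^4 = 16; 1^3 = 1.
Coefficient = 35 · 16 · 1 = 560.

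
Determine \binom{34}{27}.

5379616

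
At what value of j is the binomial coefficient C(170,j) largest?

85

C(170,j) is maximized at j = 170/2 = 85.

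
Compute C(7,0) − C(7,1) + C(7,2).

The partial alternating sum Σ_{k=0}^{2} (−1)^k C(7,k) = (−1)^2 C(6,2) = 15.

15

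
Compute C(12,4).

495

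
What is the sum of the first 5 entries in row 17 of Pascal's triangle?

1 + 17 + 136 + 680 + 2380 = 3214.

3214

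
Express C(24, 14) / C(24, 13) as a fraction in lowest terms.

11/14

C(n,k+1)/C(n,k) = (n−k)/(k+1) = (24−13)/(13+1) = 11/14.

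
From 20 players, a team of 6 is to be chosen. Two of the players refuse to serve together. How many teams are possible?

All 6-subsets: C(20,6) = 38760. Those containing both fixed elements: C(18,4) = 3060.
38760 − 3060 = 35700.

35700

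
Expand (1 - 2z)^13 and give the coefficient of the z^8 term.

The general term is C(13,j)·(1)^j·(-2z)^(13-j); the z^8 term has j = 5.
C(13,5) = 1287.
Coefficient = C(13,5) · (-2)^8 = 1287 · 256 = 329472.

329472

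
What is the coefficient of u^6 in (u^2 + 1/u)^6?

15

General term: C(6,j)·(u^2)^j·(1/u)^(6-j), with u-exponent 2j − 1(6−j) = 3j − 6.
Set 3j − 6 = 6: j = 4.
C(6,4) = 15; 1^4 = 1; 1^2 = 1.
Coefficient = 15 · 1 · 1 = 15.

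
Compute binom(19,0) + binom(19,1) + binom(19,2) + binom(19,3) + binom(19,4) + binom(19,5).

16664

1 + 19 + 171 + 969 + 3876 + 11628 = 16664.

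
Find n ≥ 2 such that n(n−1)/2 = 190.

20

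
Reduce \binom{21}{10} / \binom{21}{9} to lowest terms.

6/5

C(n,k+1)/C(n,k) = (n−k)/(k+1) = (21−9)/(9+1) = 12/10 = 6/5.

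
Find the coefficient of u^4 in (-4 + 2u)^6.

3840

The general term is C(6,j)·(-4)^j·(2u)^(6-j); the u^4 term has j = 2.
C(6,2) = 15.
Coefficient = C(6,2) · (-4)^2 · 2^4 = 15 · 16 · 16 = 3840.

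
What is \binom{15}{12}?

455

C(15,12) = C(15,3) by symmetry.
C(15,3) = (15·14·13) / 3! = 2730 / 6 = 455.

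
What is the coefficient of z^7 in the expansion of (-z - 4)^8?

32

The general term is C(8,j)·(-z)^j·(-4)^(8-j); the z^7 term has j = 7.
C(8,7) = 8.
Coefficient = C(8,7) · (-1)^7 · (-4)^1 = 8 · (-1) · (-4) = 32.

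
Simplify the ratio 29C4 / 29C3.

C(n,k+1)/C(n,k) = (n−k)/(k+1) = (29−3)/(3+1) = 26/4 = 13/2.

13/2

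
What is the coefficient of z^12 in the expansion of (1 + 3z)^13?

The general term is C(13,j)·(1)^j·(3z)^(13-j); the z^12 term has j = 1.
C(13,1) = 13.
Coefficient = C(13,1) · 3^12 = 13 · 531441 = 6908733.

6908733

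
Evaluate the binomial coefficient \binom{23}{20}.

C(23,20) = C(23,3) by symmetry.
C(23,3) = (23·22·21) / 3! = 10626 / 6 = 1771.

1771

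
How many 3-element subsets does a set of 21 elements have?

1330

C(21,3) = (21·20·19) / 3! = 7980 / 6 = 1330.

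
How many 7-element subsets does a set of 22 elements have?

170544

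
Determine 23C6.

100947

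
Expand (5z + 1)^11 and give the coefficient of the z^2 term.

1375

The general term is C(11,j)·(5z)^j·(1)^(11-j); the z^2 term has j = 2.
C(11,2) = 55.
Coefficient = C(11,2) · 5^2 = 55 · 25 = 1375.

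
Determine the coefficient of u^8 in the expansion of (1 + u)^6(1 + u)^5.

(1 + u)^6(1 + u)^5 = (1 + u)^11, so the coefficient of u^8 is C(11,8)·1^8 = 165·1 = 165.

165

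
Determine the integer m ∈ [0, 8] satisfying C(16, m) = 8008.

6

C(16,m) increases on 0 ≤ m ≤ 8. C(16,5) = 4368 and C(16,6) = 8008, so m = 6.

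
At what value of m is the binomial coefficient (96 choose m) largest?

48

C(96,m) is maximized at m = 96/2 = 48.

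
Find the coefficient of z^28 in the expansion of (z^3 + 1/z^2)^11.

General term: C(11,j)·(z^3)^j·(1/z^2)^(11-j), with z-exponent 3j − 2(11−j) = 5j − 22.
Set 5j − 22 = 28: j = 10.
C(11,10) = 11; 1^10 = 1; 1^1 = 1.
Coefficient = 11 · 1 · 1 = 11.

11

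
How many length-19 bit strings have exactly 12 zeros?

Choose the 12 positions: C(19,12) = 50388.

50388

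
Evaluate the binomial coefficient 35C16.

4059928950

C(35,16) = (35·34·33·32·31·30·29·28·27·26·25·24·23·22·21·20) / 16! = 84945040381058457600000 / 20922789888000 = 4059928950.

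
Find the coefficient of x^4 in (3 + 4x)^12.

The general term is C(12,j)·(3)^j·(4x)^(12-j); the x^4 term has j = 8.
C(12,8) = 495.
Coefficient = C(12,8) · 3^8 · 4^4 = 495 · 6561 · 256 = 831409920.

831409920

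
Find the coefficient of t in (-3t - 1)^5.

The general term is C(5,j)·(-3t)^j·(-1)^(5-j); the t^1 term has j = 1.
C(5,1) = 5.
Coefficient = C(5,1) · (-3)^1 = 5 · (-3) = -15.

-15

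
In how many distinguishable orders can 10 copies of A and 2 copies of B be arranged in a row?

66

Choose positions for the A's: C(12,10) = 66.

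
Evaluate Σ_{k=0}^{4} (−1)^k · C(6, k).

5

The partial alternating sum Σ_{k=0}^{4} (−1)^k C(6,k) = (−1)^4 C(5,4) = 5.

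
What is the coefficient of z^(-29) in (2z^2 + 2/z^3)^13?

General term: C(13,j)·(2z^2)^j·(2/z^3)^(13-j), with z-exponent 2j − 3(13−j) = 5j − 39.
Set 5j − 39 = -29: j = 2.
C(13,2) = 78; 2^2 = 4; 2^11 = 2048.
Coefficient = 78 · 4 · 2048 = 638976.

638976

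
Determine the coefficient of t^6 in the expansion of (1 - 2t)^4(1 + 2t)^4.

Coefficient of t^6 = Σ_{j} C(4,j)·(-2)^j·C(4,6-j)·2^(6-j) for j from 2 to 4.
= 384 + (-1024) + 384 = -256.

-256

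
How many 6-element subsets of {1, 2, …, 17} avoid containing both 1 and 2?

All 6-subsets: C(17,6) = 12376. Those containing both fixed elements: C(15,4) = 1365.
12376 − 1365 = 11011.

11011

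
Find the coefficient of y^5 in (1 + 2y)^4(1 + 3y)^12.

Coefficient of y^5 = Σ_{j} C(4,j)·2^j·C(12,5-j)·3^(5-j) for j from 0 to 4.
= 192456 + 320760 + 142560 + 19008 + 576 = 675360.

675360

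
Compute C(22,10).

646646

C(22,10) = (22·21·20·19·18·17·16·15·14·13) / 10! = 2346549004800 / 3628800 = 646646.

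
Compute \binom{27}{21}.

296010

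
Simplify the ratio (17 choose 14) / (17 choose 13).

C(n,k+1)/C(n,k) = (n−k)/(k+1) = (17−13)/(13+1) = 4/14 = 2/7.

2/7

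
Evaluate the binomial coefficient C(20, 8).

125970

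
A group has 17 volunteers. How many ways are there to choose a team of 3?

This is C(17,3) = 680.

680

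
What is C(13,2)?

78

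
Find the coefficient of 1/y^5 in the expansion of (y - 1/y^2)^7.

35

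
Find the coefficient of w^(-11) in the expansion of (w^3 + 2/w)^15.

General term: C(15,j)·(w^3)^j·(2/w)^(15-j), with w-exponent 3j − 1(15−j) = 4j − 15.
Set 4j − 15 = -11: j = 1.
C(15,1) = 15; 1^1 = 1; 2^14 = 16384.
Coefficient = 15 · 1 · 16384 = 245760.

245760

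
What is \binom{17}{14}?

C(17,14) = C(17,3) by symmetry.
C(17,3) = (17·16·15) / 3! = 4080 / 6 = 680.

680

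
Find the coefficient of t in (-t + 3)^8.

-17496

The general term is C(8,j)·(-t)^j·(3)^(8-j); the t^1 term has j = 1.
C(8,1) = 8.
Coefficient = C(8,1) · (-1)^1 · 3^7 = 8 · (-1) · 2187 = -17496.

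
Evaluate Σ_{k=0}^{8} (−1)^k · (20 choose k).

The partial alternating sum Σ_{k=0}^{8} (−1)^k C(20,k) = (−1)^8 C(19,8) = 75582.

75582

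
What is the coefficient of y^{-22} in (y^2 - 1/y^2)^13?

General term: C(13,j)·(y^2)^j·(-1/y^2)^(13-j), with y-exponent 2j − 2(13−j) = 4j − 26.
Set 4j − 26 = -22: j = 1.
C(13,1) = 13; 1^1 = 1; (-1)^12 = 1.
Coefficient = 13 · 1 · 1 = 13.

13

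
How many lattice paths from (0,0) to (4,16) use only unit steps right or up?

Each path is a sequence of 20 steps with 4 rights: C(20,4) = 4845.

4845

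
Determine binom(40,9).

273438880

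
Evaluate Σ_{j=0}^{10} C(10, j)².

184756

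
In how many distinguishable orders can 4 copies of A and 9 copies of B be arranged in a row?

715

Choose positions for the A's: C(13,4) = 715.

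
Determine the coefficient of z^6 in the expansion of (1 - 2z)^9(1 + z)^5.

-642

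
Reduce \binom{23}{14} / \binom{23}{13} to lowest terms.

5/7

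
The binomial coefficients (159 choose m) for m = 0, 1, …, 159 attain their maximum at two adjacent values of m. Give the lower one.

For odd n = 159, C(159,m) peaks at m = (n−1)/2 and (n+1)/2; the lower is 79.

79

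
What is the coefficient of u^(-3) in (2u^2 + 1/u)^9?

General term: C(9,j)·(2u^2)^j·(1/u)^(9-j), with u-exponent 2j − 1(9−j) = 3j − 9.
Set 3j − 9 = -3: j = 2.
C(9,2) = 36; 2^2 = 4; 1^7 = 1.
Coefficient = 36 · 4 · 1 = 144.

144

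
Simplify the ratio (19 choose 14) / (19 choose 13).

3/7

C(n,k+1)/C(n,k) = (n−k)/(k+1) = (19−13)/(13+1) = 6/14 = 3/7.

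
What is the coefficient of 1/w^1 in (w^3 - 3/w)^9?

-78732

General term: C(9,j)·(w^3)^j·(-3/w)^(9-j), with w-exponent 3j − 1(9−j) = 4j − 9.
Set 4j − 9 = -1: j = 2.
C(9,2) = 36; 1^2 = 1; (-3)^7 = -2187.
Coefficient = 36 · 1 · (-2187) = -78732.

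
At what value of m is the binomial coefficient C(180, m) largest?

90

C(180,m) is maximized at m = 180/2 = 90.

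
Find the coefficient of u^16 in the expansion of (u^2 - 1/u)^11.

55

General term: C(11,j)·(u^2)^j·(-1/u)^(11-j), with u-exponent 2j − 1(11−j) = 3j − 11.
Set 3j − 11 = 16: j = 9.
C(11,9) = 55; 1^9 = 1; (-1)^2 = 1.
Coefficient = 55 · 1 · 1 = 55.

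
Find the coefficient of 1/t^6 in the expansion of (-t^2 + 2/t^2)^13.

General term: C(13,j)·(-t^2)^j·(2/t^2)^(13-j), with t-exponent 2j − 2(13−j) = 4j − 26.
Set 4j − 26 = -6: j = 5.
C(13,5) = 1287; (-1)^5 = -1; 2^8 = 256.
Coefficient = 1287 · (-1) · 256 = -329472.

-329472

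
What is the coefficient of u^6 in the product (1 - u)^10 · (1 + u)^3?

Coefficient of u^6 = Σ_{j} C(10,j)·(-1)^j·C(3,6-j)·1^(6-j) for j from 3 to 6.
= (-120) + 630 + (-756) + 210 = -36.

-36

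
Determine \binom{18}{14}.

3060

C(18,14) = C(18,4) by symmetry.
C(18,4) = (18·17·16·15) / 4! = 73440 / 24 = 3060.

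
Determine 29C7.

1560780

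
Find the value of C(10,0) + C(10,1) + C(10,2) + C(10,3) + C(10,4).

386

1 + 10 + 45 + 120 + 210 = 386.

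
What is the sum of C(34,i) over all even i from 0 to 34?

8589934592

Even-i terms of row 34 sum to 2^33 = 8589934592.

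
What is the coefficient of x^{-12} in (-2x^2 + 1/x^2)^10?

General term: C(10,j)·(-2x^2)^j·(1/x^2)^(10-j), with x-exponent 2j − 2(10−j) = 4j − 20.
Set 4j − 20 = -12: j = 2.
C(10,2) = 45; (-2)^2 = 4; 1^8 = 1.
Coefficient = 45 · 4 · 1 = 180.

180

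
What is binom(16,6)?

C(16,6) = (16·15·14·13·12·11) / 6! = 5765760 / 720 = 8008.

8008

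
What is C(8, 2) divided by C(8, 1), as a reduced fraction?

7/2

C(n,k+1)/C(n,k) = (n−k)/(k+1) = (8−1)/(1+1) = 7/2.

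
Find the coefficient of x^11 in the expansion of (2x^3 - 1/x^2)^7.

General term: C(7,j)·(2x^3)^j·(-1/x^2)^(7-j), with x-exponent 3j − 2(7−j) = 5j − 14.
Set 5j − 14 = 11: j = 5.
C(7,5) = 21; 2^5 = 32; (-1)^2 = 1.
Coefficient = 21 · 32 · 1 = 672.

672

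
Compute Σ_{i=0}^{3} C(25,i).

2626

1 + 25 + 300 + 2300 = 2626.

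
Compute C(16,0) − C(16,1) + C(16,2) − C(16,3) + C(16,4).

The partial alternating sum Σ_{k=0}^{4} (−1)^k C(16,k) = (−1)^4 C(15,4) = 1365.

1365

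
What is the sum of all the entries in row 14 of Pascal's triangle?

16384

Setting x = 1 in (1+x)^14 gives Σ C(14,r) = 2^14 = 16384.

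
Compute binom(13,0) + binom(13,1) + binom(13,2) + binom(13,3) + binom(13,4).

1093

1 + 13 + 78 + 286 + 715 = 1093.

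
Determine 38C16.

C(38,16) = (38·37·36·35·34·33·32·31·30·29·28·27·26·25·24·23) / 16! = 465322312113382563840000 / 20922789888000 = 22239974430.

22239974430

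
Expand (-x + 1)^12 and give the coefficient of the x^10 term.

66

The general term is C(12,j)·(-x)^j·(1)^(12-j); the x^10 term has j = 10.
C(12,10) = 66.
Coefficient = C(12,10) = 66.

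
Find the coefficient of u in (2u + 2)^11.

22528

The general term is C(11,j)·(2u)^j·(2)^(11-j); the u^1 term has j = 1.
C(11,1) = 11.
Coefficient = C(11,1) · 2^1 · 2^10 = 11 · 2 · 1024 = 22528.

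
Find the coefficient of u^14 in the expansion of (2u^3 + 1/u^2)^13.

329472

General term: C(13,j)·(2u^3)^j·(1/u^2)^(13-j), with u-exponent 3j − 2(13−j) = 5j − 26.
Set 5j − 26 = 14: j = 8.
C(13,8) = 1287; 2^8 = 256; 1^5 = 1.
Coefficient = 1287 · 256 · 1 = 329472.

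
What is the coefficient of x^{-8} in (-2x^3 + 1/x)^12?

General term: C(12,j)·(-2x^3)^j·(1/x)^(12-j), with x-exponent 3j − 1(12−j) = 4j − 12.
Set 4j − 12 = -8: j = 1.
C(12,1) = 12; (-2)^1 = -2; 1^11 = 1.
Coefficient = 12 · (-2) · 1 = -24.

-24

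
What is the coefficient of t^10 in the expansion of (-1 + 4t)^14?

1049624576

The general term is C(14,j)·(-1)^j·(4t)^(14-j); the t^10 term has j = 4.
C(14,4) = 1001.
Coefficient = C(14,4) · 4^10 = 1001 · 1048576 = 1049624576.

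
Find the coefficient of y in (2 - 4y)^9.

The general term is C(9,j)·(2)^j·(-4y)^(9-j); the y^1 term has j = 8.
C(9,8) = 9.
Coefficient = C(9,8) · 2^8 · (-4)^1 = 9 · 256 · (-4) = -9216.

-9216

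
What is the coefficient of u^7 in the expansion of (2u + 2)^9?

18432

The general term is C(9,j)·(2u)^j·(2)^(9-j); the u^7 term has j = 7.
C(9,7) = 36.
Coefficient = C(9,7) · 2^7 · 2^2 = 36 · 128 · 4 = 18432.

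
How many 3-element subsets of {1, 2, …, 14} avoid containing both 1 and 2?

All 3-subsets: C(14,3) = 364. Those containing both fixed elements: C(12,1) = 12.
364 − 12 = 352.

352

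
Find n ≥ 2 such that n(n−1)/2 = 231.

22

n(n−1)/2 = 231 ⇒ n(n−1) = 462. Since 22·21 = 462, n = 22.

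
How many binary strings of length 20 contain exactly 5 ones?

Choose the 5 positions: C(20,5) = 15504.

15504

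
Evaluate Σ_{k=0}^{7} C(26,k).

1 + 26 + 325 + 2600 + 14950 + 65780 + 230230 + 657800 = 971712.

971712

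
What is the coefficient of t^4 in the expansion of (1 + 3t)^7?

2835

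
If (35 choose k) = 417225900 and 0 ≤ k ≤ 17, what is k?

C(35,k) increases on 0 ≤ k ≤ 17. C(35,10) = 183579396 and C(35,11) = 417225900, so k = 11.

11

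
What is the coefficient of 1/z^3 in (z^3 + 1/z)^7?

7

General term: C(7,j)·(z^3)^j·(1/z)^(7-j), with z-exponent 3j − 1(7−j) = 4j − 7.
Set 4j − 7 = -3: j = 1.
C(7,1) = 7; 1^1 = 1; 1^6 = 1.
Coefficient = 7 · 1 · 1 = 7.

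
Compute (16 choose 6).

8008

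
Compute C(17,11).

12376

C(17,11) = C(17,6) by symmetry.
C(17,6) = (17·16·15·14·13·12) / 6! = 8910720 / 720 = 12376.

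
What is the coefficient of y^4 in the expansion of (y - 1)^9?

-126

The general term is C(9,j)·(y)^j·(-1)^(9-j); the y^4 term has j = 4.
C(9,4) = 126.
Coefficient = C(9,4) · (-1)^5 = 126 · (-1) = -126.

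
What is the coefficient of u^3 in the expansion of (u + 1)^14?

364

The general term is C(14,j)·(u)^j·(1)^(14-j); the u^3 term has j = 3.
C(14,3) = 364.
Coefficient = C(14,3) = 364.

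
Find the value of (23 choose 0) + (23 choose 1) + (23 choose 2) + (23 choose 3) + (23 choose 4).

1 + 23 + 253 + 1771 + 8855 = 10903.

10903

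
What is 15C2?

105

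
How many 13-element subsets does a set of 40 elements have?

12033222880

C(40,13) = (40·39·38·37·36·35·34·33·32·31·30·29·28) / 13! = 74931129164795904000 / 6227020800 = 12033222880.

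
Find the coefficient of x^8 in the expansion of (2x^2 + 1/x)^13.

General term: C(13,j)·(2x^2)^j·(1/x)^(13-j), with x-exponent 2j − 1(13−j) = 3j − 13.
Set 3j − 13 = 8: j = 7.
C(13,7) = 1716; 2^7 = 128; 1^6 = 1.
Coefficient = 1716 · 128 · 1 = 219648.

219648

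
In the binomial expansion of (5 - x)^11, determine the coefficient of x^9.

-1375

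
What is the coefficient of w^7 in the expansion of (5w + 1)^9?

2812500

The general term is C(9,j)·(5w)^j·(1)^(9-j); the w^7 term has j = 7.
C(9,7) = 36.
Coefficient = C(9,7) · 5^7 = 36 · 78125 = 2812500.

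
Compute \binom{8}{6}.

C(8,6) = C(8,2) by symmetry.
C(8,2) = (8·7) / 2! = 56 / 2 = 28.

28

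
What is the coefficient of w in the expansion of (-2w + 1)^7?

-14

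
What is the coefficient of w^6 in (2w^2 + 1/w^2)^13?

329472

General term: C(13,j)·(2w^2)^j·(1/w^2)^(13-j), with w-exponent 2j − 2(13−j) = 4j − 26.
Set 4j − 26 = 6: j = 8.
C(13,8) = 1287; 2^8 = 256; 1^5 = 1.
Coefficient = 1287 · 256 · 1 = 329472.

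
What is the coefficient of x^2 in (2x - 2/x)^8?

-14336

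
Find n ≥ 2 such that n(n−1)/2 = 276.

24

n(n−1)/2 = 276 ⇒ n(n−1) = 552. Since 24·23 = 552, n = 24.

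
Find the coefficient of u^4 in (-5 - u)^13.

The general term is C(13,j)·(-5)^j·(-u)^(13-j); the u^4 term has j = 9.
C(13,9) = 715.
Coefficient = C(13,9) · (-5)^9 = 715 · (-1953125) = -1396484375.

-1396484375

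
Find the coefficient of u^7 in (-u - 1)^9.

-36

The general term is C(9,j)·(-u)^j·(-1)^(9-j); the u^7 term has j = 7.
C(9,7) = 36.
Coefficient = C(9,7) · (-1)^7 = 36 · (-1) = -36.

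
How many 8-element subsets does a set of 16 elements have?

12870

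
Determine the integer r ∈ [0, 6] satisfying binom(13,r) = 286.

C(13,r) increases on 0 ≤ r ≤ 6. C(13,2) = 78 and C(13,3) = 286, so r = 3.

3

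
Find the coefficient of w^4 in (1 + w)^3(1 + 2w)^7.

Coefficient of w^4 = Σ_{j} C(3,j)·1^j·C(7,4-j)·2^(4-j) for j from 0 to 3.
= 560 + 840 + 252 + 14 = 1666.

1666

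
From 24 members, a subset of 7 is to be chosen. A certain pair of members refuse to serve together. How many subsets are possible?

319770

All 7-subsets: C(24,7) = 346104. Those containing both fixed elements: C(22,5) = 26334.
346104 − 26334 = 319770.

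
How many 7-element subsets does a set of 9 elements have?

C(9,7) = C(9,2) by symmetry.
C(9,2) = (9·8) / 2! = 72 / 2 = 36.

36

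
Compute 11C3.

C(11,3) = (11·10·9) / 3! = 990 / 6 = 165.

165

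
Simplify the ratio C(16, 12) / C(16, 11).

5/12

C(n,k+1)/C(n,k) = (n−k)/(k+1) = (16−11)/(11+1) = 5/12.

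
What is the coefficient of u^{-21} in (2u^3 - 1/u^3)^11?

-220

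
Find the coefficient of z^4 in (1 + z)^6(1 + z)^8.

Coefficient of z^4 = Σ_{j} C(6,j)·C(8,4-j) for j from 0 to 4.
= 70 + 336 + 420 + 160 + 15 = 1001.

1001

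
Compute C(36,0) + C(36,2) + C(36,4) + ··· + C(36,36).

34359738368

Even-k terms of row 36 sum to 2^35 = 34359738368.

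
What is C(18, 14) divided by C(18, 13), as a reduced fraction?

C(n,k+1)/C(n,k) = (n−k)/(k+1) = (18−13)/(13+1) = 5/14.

5/14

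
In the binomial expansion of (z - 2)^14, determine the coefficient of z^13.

-28

The general term is C(14,j)·(z)^j·(-2)^(14-j); the z^13 term has j = 13.
C(14,13) = 14.
Coefficient = C(14,13) · (-2)^1 = 14 · (-2) = -28.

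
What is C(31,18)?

206253075

C(31,18) = C(31,13) by symmetry.
C(31,13) = (31·30·29·28·27·26·25·24·23·22·21·20·19) / 13! = 1284342188088960000 / 6227020800 = 206253075.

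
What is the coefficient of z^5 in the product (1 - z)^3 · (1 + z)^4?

3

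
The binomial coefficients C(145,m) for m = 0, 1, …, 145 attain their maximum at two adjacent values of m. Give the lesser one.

72

For odd n = 145, C(145,m) peaks at m = (n−1)/2 and (n+1)/2; the lesser is 72.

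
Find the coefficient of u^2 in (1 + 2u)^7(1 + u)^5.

164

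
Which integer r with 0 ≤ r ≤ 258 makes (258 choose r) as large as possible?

C(258,r) is maximized at r = 258/2 = 129.

129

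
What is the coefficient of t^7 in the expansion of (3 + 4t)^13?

The general term is C(13,j)·(3)^j·(4t)^(13-j); the t^7 term has j = 6.
C(13,6) = 1716.
Coefficient = C(13,6) · 3^6 · 4^7 = 1716 · 729 · 16384 = 20495794176.

20495794176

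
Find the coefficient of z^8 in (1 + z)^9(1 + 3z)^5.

113571

Coefficient of z^8 = Σ_{j} C(9,j)·1^j·C(5,8-j)·3^(8-j) for j from 3 to 8.
= 20412 + 51030 + 34020 + 7560 + 540 + 9 = 113571.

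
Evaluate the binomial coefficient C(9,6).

C(9,6) = C(9,3) by symmetry.
C(9,3) = (9·8·7) / 3! = 504 / 6 = 84.

84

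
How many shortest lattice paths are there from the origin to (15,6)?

Each path is a sequence of 21 steps with 15 rights: C(21,15) = 54264.

54264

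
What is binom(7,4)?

35

C(7,4) = C(7,3) by symmetry.
C(7,3) = (7·6·5) / 3! = 210 / 6 = 35.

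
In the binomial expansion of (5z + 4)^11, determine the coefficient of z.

57671680

The general term is C(11,j)·(5z)^j·(4)^(11-j); the z^1 term has j = 1.
C(11,1) = 11.
Coefficient = C(11,1) · 5^1 · 4^10 = 11 · 5 · 1048576 = 57671680.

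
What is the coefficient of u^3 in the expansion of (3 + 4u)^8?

The general term is C(8,j)·(3)^j·(4u)^(8-j); the u^3 term has j = 5.
C(8,5) = 56.
Coefficient = C(8,5) · 3^5 · 4^3 = 56 · 243 · 64 = 870912.

870912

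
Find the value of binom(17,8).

24310

C(17,8) = (17·16·15·14·13·12·11·10) / 8! = 980179200 / 40320 = 24310.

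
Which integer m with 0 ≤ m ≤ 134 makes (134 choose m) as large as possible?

C(134,m) is maximized at m = 134/2 = 67.

67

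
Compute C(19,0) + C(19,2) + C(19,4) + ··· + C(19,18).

Even-j terms of row 19 sum to 2^18 = 262144.

262144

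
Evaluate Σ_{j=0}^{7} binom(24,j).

1 + 24 + 276 + 2024 + 10626 + 42504 + 134596 + 346104 = 536155.

536155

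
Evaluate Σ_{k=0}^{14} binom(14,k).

16384

Setting x = 1 in (1+x)^14 gives Σ C(14,k) = 2^14 = 16384.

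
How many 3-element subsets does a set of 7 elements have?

C(7,3) = (7·6·5) / 3! = 210 / 6 = 35.

35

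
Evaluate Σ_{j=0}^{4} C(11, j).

562

1 + 11 + 55 + 165 + 330 = 562.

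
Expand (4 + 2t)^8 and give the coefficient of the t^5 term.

114688

The general term is C(8,j)·(4)^j·(2t)^(8-j); the t^5 term has j = 3.
C(8,3) = 56.
Coefficient = C(8,3) · 4^3 · 2^5 = 56 · 64 · 32 = 114688.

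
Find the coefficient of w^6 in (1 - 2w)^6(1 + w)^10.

Coefficient of w^6 = Σ_{j} C(6,j)·(-2)^j·C(10,6-j)·1^(6-j) for j from 0 to 6.
= 210 + (-3024) + 12600 + (-19200) + 10800 + (-1920) + 64 = -470.

-470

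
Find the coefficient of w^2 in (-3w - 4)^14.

The general term is C(14,j)·(-3w)^j·(-4)^(14-j); the w^2 term has j = 2.
C(14,2) = 91.
Coefficient = C(14,2) · (-3)^2 · (-4)^12 = 91 · 9 · 16777216 = 13740539904.

13740539904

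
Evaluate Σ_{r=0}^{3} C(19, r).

1 + 19 + 171 + 969 = 1160.

1160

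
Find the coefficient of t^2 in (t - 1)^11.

-55

The general term is C(11,j)·(t)^j·(-1)^(11-j); the t^2 term has j = 2.
C(11,2) = 55.
Coefficient = C(11,2) · (-1)^9 = 55 · (-1) = -55.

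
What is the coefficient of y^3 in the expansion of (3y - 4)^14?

The general term is C(14,j)·(3y)^j·(-4)^(14-j); the y^3 term has j = 3.
C(14,3) = 364.
Coefficient = C(14,3) · 3^3 · (-4)^11 = 364 · 27 · (-4194304) = -41221619712.

-41221619712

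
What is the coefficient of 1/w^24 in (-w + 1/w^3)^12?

General term: C(12,j)·(-w)^j·(1/w^3)^(12-j), with w-exponent 1j − 3(12−j) = 4j − 36.
Set 4j − 36 = -24: j = 3.
C(12,3) = 220; (-1)^3 = -1; 1^9 = 1.
Coefficient = 220 · (-1) · 1 = -220.

-220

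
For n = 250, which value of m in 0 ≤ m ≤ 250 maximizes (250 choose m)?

125

C(250,m) is maximized at m = 250/2 = 125.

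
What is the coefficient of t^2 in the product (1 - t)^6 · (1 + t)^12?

9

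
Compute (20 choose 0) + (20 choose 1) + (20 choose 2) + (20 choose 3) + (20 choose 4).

1 + 20 + 190 + 1140 + 4845 = 6196.

6196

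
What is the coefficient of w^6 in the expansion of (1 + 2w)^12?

59136

The general term is C(12,j)·(1)^j·(2w)^(12-j); the w^6 term has j = 6.
C(12,6) = 924.
Coefficient = C(12,6) · 2^6 = 924 · 64 = 59136.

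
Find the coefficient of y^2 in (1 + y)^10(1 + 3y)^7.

444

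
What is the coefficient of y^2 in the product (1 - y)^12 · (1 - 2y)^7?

318

Coefficient of y^2 = Σ_{j} C(12,j)·(-1)^j·C(7,2-j)·(-2)^(2-j) for j from 0 to 2.
= 84 + 168 + 66 = 318.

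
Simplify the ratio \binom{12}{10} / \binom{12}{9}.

3/10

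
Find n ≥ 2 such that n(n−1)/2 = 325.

26

n(n−1)/2 = 325 ⇒ n(n−1) = 650. Since 26·25 = 650, n = 26.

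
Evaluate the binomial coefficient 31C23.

7888725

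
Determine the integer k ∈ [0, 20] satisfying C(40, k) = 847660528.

10

C(40,k) increases on 0 ≤ k ≤ 20. C(40,9) = 273438880 and C(40,10) = 847660528, so k = 10.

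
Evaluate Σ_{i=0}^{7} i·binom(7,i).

Differentiating (1+x)^7 and setting x=1: Σ i·C(7,i) = 7·2^6 = 448.

448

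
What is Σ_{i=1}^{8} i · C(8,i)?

1024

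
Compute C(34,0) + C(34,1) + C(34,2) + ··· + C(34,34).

The entries of row 34 sum to 2^34 = 17179869184.

17179869184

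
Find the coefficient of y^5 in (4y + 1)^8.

57344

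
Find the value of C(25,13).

C(25,13) = C(25,12) by symmetry.
C(25,12) = (25·24·23·22·21·20·19·18·17·16·15·14) / 12! = 2490952020480000 / 479001600 = 5200300.

5200300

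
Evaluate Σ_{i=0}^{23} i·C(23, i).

96468992

Since i·C(23,i) = 23·C(22,i−1), the sum is 23·2^22 = 23·4194304 = 96468992.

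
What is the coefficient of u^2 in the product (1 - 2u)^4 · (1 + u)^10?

-11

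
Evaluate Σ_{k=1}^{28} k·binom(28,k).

3758096384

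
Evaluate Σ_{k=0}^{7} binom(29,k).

2182396

1 + 29 + 406 + 3654 + 23751 + 118755 + 475020 + 1560780 = 2182396.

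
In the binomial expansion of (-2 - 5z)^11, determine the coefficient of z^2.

-704000

The general term is C(11,j)·(-2)^j·(-5z)^(11-j); the z^2 term has j = 9.
C(11,9) = 55.
Coefficient = C(11,9) · (-2)^9 · (-5)^2 = 55 · (-512) · 25 = -704000.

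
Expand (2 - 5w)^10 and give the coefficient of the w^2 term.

The general term is C(10,j)·(2)^j·(-5w)^(10-j); the w^2 term has j = 8.
C(10,8) = 45.
Coefficient = C(10,8) · 2^8 · (-5)^2 = 45 · 256 · 25 = 288000.

288000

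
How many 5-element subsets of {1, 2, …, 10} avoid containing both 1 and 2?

196

All 5-subsets: C(10,5) = 252. Those containing both fixed elements: C(8,3) = 56.
252 − 56 = 196.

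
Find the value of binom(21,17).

5985

C(21,17) = C(21,4) by symmetry.
C(21,4) = (21·20·19·18) / 4! = 143640 / 24 = 5985.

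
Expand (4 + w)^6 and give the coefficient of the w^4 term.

240

The general term is C(6,j)·(4)^j·(w)^(6-j); the w^4 term has j = 2.
C(6,2) = 15.
Coefficient = C(6,2) · 4^2 = 15 · 16 = 240.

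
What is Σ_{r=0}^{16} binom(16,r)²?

Σ C(16,r)² is the coefficient of x^16 in (1+x)^16(1+x)^16 = (1+x)^32, i.e. C(32,16) = 601080390.

601080390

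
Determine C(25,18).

480700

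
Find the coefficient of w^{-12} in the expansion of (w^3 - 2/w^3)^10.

General term: C(10,j)·(w^3)^j·(-2/w^3)^(10-j), with w-exponent 3j − 3(10−j) = 6j − 30.
Set 6j − 30 = -12: j = 3.
C(10,3) = 120; 1^3 = 1; (-2)^7 = -128.
Coefficient = 120 · 1 · (-128) = -15360.

-15360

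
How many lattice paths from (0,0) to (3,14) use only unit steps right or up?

680

Each path is a sequence of 17 steps with 3 rights: C(17,3) = 680.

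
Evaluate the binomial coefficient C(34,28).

1344904

C(34,28) = C(34,6) by symmetry.
C(34,6) = (34·33·32·31·30·29) / 6! = 968330880 / 720 = 1344904.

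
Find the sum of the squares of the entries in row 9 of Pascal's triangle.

By Vandermonde's identity, Σ C(9,k)² = C(18,9) = 48620.

48620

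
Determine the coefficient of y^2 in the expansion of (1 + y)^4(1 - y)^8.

2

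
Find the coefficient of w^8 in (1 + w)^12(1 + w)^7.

75582

(1 + w)^12(1 + w)^7 = (1 + w)^19, so the coefficient of w^8 is C(19,8)·1^8 = 75582·1 = 75582.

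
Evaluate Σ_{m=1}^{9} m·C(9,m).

2304

Since m·C(9,m) = 9·C(8,m−1), the sum is 9·2^8 = 9·256 = 2304.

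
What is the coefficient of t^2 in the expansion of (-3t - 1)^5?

-90

The general term is C(5,j)·(-3t)^j·(-1)^(5-j); the t^2 term has j = 2.
C(5,2) = 10.
Coefficient = C(5,2) · (-3)^2 · (-1)^3 = 10 · 9 · (-1) = -90.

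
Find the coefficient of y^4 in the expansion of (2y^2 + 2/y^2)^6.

960

General term: C(6,j)·(2y^2)^j·(2/y^2)^(6-j), with y-exponent 2j − 2(6−j) = 4j − 12.
Set 4j − 12 = 4: j = 4.
C(6,4) = 15; 2^4 = 16; 2^2 = 4.
Coefficient = 15 · 16 · 4 = 960.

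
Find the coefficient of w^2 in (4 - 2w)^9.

The general term is C(9,j)·(4)^j·(-2w)^(9-j); the w^2 term has j = 7.
C(9,7) = 36.
Coefficient = C(9,7) · 4^7 · (-2)^2 = 36 · 16384 · 4 = 2359296.

2359296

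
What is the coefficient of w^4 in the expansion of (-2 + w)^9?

-4032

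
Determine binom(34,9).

C(34,9) = (34·33·32·31·30·29·28·27·26) / 9! = 19033511777280 / 362880 = 52451256.

52451256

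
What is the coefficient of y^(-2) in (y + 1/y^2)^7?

General term: C(7,j)·(y)^j·(1/y^2)^(7-j), with y-exponent 1j − 2(7−j) = 3j − 14.
Set 3j − 14 = -2: j = 4.
C(7,4) = 35; 1^4 = 1; 1^3 = 1.
Coefficient = 35 · 1 · 1 = 35.

35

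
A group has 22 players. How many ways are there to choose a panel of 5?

26334

This is C(22,5) = 26334.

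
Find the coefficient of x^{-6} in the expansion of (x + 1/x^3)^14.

2002

General term: C(14,j)·(x)^j·(1/x^3)^(14-j), with x-exponent 1j − 3(14−j) = 4j − 42.
Set 4j − 42 = -6: j = 9.
C(14,9) = 2002; 1^9 = 1; 1^5 = 1.
Coefficient = 2002 · 1 · 1 = 2002.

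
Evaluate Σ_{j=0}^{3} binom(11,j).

232

1 + 11 + 55 + 165 = 232.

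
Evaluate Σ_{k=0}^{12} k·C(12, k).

Since k·C(12,k) = 12·C(11,k−1), the sum is 12·2^11 = 12·2048 = 24576.

24576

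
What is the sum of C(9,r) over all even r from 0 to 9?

256

Half of (1+1)^9 + (1−1)^9 gives the even-index sum: 2^8 = 256.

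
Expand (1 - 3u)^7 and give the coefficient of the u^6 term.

5103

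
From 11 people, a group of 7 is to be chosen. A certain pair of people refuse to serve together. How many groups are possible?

204

All 7-subsets: C(11,7) = 330. Those containing both fixed elements: C(9,5) = 126.
330 − 126 = 204.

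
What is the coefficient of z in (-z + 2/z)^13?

-109824

General term: C(13,j)·(-z)^j·(2/z)^(13-j), with z-exponent 1j − 1(13−j) = 2j − 13.
Set 2j − 13 = 1: j = 7.
C(13,7) = 1716; (-1)^7 = -1; 2^6 = 64.
Coefficient = 1716 · (-1) · 64 = -109824.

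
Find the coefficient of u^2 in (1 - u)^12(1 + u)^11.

Coefficient of u^2 = Σ_{j} C(12,j)·(-1)^j·C(11,2-j)·1^(2-j) for j from 0 to 2.
= 55 + (-132) + 66 = -11.

-11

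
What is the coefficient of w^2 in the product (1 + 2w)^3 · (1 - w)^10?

Coefficient of w^2 = Σ_{j} C(3,j)·2^j·C(10,2-j)·(-1)^(2-j) for j from 0 to 2.
= 45 + (-60) + 12 = -3.

-3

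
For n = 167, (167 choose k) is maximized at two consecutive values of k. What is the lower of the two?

For odd n = 167, C(167,k) peaks at k = (n−1)/2 and (n+1)/2; the lower is 83.

83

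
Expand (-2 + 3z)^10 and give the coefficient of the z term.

-15360

The general term is C(10,j)·(-2)^j·(3z)^(10-j); the z^1 term has j = 9.
C(10,9) = 10.
Coefficient = C(10,9) · (-2)^9 · 3^1 = 10 · (-512) · 3 = -15360.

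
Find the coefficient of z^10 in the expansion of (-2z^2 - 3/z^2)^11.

General term: C(11,j)·(-2z^2)^j·(-3/z^2)^(11-j), with z-exponent 2j − 2(11−j) = 4j − 22.
Set 4j − 22 = 10: j = 8.
C(11,8) = 165; (-2)^8 = 256; (-3)^3 = -27.
Coefficient = 165 · 256 · (-27) = -1140480.

-1140480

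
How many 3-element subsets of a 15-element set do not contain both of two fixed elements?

442

All 3-subsets: C(15,3) = 455. Those containing both fixed elements: C(13,1) = 13.
455 − 13 = 442.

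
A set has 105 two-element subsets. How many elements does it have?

15

n(n−1)/2 = 105 ⇒ n(n−1) = 210. Since 15·14 = 210, n = 15.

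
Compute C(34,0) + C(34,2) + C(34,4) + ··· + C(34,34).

Half of (1+1)^34 + (1−1)^34 gives the even-index sum: 2^33 = 8589934592.

8589934592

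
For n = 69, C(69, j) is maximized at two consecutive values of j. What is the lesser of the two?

For odd n = 69, C(69,j) peaks at j = (n−1)/2 and (n+1)/2; the lesser is 34.

34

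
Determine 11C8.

165

C(11,8) = C(11,3) by symmetry.
C(11,3) = (11·10·9) / 3! = 990 / 6 = 165.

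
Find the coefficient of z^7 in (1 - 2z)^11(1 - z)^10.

-1974180

Coefficient of z^7 = Σ_{j} C(11,j)·(-2)^j·C(10,7-j)·(-1)^(7-j) for j from 0 to 7.
= (-120) + (-4620) + (-55440) + (-277200) + (-633600) + (-665280) + (-295680) + (-42240) = -1974180.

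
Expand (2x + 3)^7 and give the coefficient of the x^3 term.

The general term is C(7,j)·(2x)^j·(3)^(7-j); the x^3 term has j = 3.
C(7,3) = 35.
Coefficient = C(7,3) · 2^3 · 3^4 = 35 · 8 · 81 = 22680.

22680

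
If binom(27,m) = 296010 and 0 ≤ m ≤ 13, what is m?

6

C(27,m) increases on 0 ≤ m ≤ 13. C(27,5) = 80730 and C(27,6) = 296010, so m = 6.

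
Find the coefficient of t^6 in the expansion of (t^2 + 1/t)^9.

126

General term: C(9,j)·(t^2)^j·(1/t)^(9-j), with t-exponent 2j − 1(9−j) = 3j − 9.
Set 3j − 9 = 6: j = 5.
C(9,5) = 126; 1^5 = 1; 1^4 = 1.
Coefficient = 126 · 1 · 1 = 126.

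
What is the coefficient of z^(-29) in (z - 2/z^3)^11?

11264

General term: C(11,j)·(z)^j·(-2/z^3)^(11-j), with z-exponent 1j − 3(11−j) = 4j − 33.
Set 4j − 33 = -29: j = 1.
C(11,1) = 11; 1^1 = 1; (-2)^10 = 1024.
Coefficient = 11 · 1 · 1024 = 11264.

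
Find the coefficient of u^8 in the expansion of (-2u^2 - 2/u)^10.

215040

General term: C(10,j)·(-2u^2)^j·(-2/u)^(10-j), with u-exponent 2j − 1(10−j) = 3j − 10.
Set 3j − 10 = 8: j = 6.
C(10,6) = 210; (-2)^6 = 64; (-2)^4 = 16.
Coefficient = 210 · 64 · 16 = 215040.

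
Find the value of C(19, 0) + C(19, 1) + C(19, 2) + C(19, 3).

1 + 19 + 171 + 969 = 1160.

1160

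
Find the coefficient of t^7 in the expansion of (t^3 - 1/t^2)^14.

General term: C(14,j)·(t^3)^j·(-1/t^2)^(14-j), with t-exponent 3j − 2(14−j) = 5j − 28.
Set 5j − 28 = 7: j = 7.
C(14,7) = 3432; 1^7 = 1; (-1)^7 = -1.
Coefficient = 3432 · 1 · (-1) = -3432.

-3432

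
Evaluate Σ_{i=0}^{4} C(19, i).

5036

1 + 19 + 171 + 969 + 3876 = 5036.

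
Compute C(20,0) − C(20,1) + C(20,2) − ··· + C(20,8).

75582

The partial alternating sum Σ_{k=0}^{8} (−1)^k C(20,k) = (−1)^8 C(19,8) = 75582.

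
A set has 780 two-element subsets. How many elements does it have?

40

n(n−1)/2 = 780 ⇒ n(n−1) = 1560. Since 40·39 = 1560, n = 40.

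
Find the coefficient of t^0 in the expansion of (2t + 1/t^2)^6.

240

General term: C(6,j)·(2t)^j·(1/t^2)^(6-j), with t-exponent 1j − 2(6−j) = 3j − 12.
Set 3j − 12 = 0: j = 4.
C(6,4) = 15; 2^4 = 16; 1^2 = 1.
Coefficient = 15 · 16 · 1 = 240.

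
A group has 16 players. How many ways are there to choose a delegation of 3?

560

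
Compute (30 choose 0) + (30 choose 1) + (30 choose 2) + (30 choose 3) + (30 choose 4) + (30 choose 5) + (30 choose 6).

768212

1 + 30 + 435 + 4060 + 27405 + 142506 + 593775 = 768212.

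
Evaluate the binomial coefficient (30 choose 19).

54627300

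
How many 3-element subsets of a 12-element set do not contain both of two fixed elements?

210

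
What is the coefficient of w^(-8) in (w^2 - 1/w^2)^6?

-6

General term: C(6,j)·(w^2)^j·(-1/w^2)^(6-j), with w-exponent 2j − 2(6−j) = 4j − 12.
Set 4j − 12 = -8: j = 1.
C(6,1) = 6; 1^1 = 1; (-1)^5 = -1.
Coefficient = 6 · 1 · (-1) = -6.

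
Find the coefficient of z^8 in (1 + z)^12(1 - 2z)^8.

2895

Coefficient of z^8 = Σ_{j} C(12,j)·1^j·C(8,8-j)·(-2)^(8-j) for j from 0 to 8.
= 256 + (-12288) + 118272 + (-394240) + 554400 + (-354816) + 103488 + (-12672) + 495 = 2895.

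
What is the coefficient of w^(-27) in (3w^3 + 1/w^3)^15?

12285

General term: C(15,j)·(3w^3)^j·(1/w^3)^(15-j), with w-exponent 3j − 3(15−j) = 6j − 45.
Set 6j − 45 = -27: j = 3.
C(15,3) = 455; 3^3 = 27; 1^12 = 1.
Coefficient = 455 · 27 · 1 = 12285.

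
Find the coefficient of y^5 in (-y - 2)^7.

-84

The general term is C(7,j)·(-y)^j·(-2)^(7-j); the y^5 term has j = 5.
C(7,5) = 21.
Coefficient = C(7,5) · (-1)^5 · (-2)^2 = 21 · (-1) · 4 = -84.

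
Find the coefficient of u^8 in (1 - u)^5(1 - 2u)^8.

47264

Coefficient of u^8 = Σ_{j} C(5,j)·(-1)^j·C(8,8-j)·(-2)^(8-j) for j from 0 to 5.
= 256 + 5120 + 17920 + 17920 + 5600 + 448 = 47264.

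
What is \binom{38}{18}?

33578000610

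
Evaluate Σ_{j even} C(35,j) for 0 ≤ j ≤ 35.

Even-j terms of row 35 sum to 2^34 = 17179869184.

17179869184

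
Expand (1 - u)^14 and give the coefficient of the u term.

The general term is C(14,j)·(1)^j·(-u)^(14-j); the u^1 term has j = 13.
C(14,13) = 14.
Coefficient = C(14,13) · (-1)^1 = 14 · (-1) = -14.

-14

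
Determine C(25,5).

53130

C(25,5) = (25·24·23·22·21) / 5! = 6375600 / 120 = 53130.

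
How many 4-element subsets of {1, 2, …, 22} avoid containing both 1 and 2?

7125

All 4-subsets: C(22,4) = 7315. Those containing both fixed elements: C(20,2) = 190.
7315 − 190 = 7125.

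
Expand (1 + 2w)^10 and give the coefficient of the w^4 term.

3360

The general term is C(10,j)·(1)^j·(2w)^(10-j); the w^4 term has j = 6.
C(10,6) = 210.
Coefficient = C(10,6) · 2^4 = 210 · 16 = 3360.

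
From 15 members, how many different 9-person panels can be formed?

5005

This is C(15,9) = 5005.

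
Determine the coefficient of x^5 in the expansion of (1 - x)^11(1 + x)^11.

Coefficient of x^5 = Σ_{j} C(11,j)·(-1)^j·C(11,5-j)·1^(5-j) for j from 0 to 5.
= 462 + (-3630) + 9075 + (-9075) + 3630 + (-462) = 0.

0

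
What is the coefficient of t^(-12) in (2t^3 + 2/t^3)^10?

122880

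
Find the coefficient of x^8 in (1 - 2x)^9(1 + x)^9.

-3519

Coefficient of x^8 = Σ_{j} C(9,j)·(-2)^j·C(9,8-j)·1^(8-j) for j from 0 to 8.
= 9 + (-648) + 12096 + (-84672) + 254016 + (-338688) + 193536 + (-41472) + 2304 = -3519.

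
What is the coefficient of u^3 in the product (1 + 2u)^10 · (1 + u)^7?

Coefficient of u^3 = Σ_{j} C(10,j)·2^j·C(7,3-j)·1^(3-j) for j from 0 to 3.
= 35 + 420 + 1260 + 960 = 2675.

2675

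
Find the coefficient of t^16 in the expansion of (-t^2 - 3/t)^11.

General term: C(11,j)·(-t^2)^j·(-3/t)^(11-j), with t-exponent 2j − 1(11−j) = 3j − 11.
Set 3j − 11 = 16: j = 9.
C(11,9) = 55; (-1)^9 = -1; (-3)^2 = 9.
Coefficient = 55 · (-1) · 9 = -495.

-495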